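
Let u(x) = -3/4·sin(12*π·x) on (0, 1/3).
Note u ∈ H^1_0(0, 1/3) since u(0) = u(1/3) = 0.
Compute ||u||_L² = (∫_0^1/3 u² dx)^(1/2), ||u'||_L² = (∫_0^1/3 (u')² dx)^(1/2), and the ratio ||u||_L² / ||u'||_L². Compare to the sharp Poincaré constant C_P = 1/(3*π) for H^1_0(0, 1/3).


||u||_L² / ||u'||_L² = 1/(12*π) < C_P = 1/(3*π).

u(x) = -3/4·sin(12*π·x), so u'(x) = -9*π*cos(12*π*x).
Writing u(x) = A·sin(kπx/L) with A = -3/4 and k = 4, use ∫_0^L sin²(kπx/L) dx = L/2 and ∫_0^L cos²(kπx/L) dx = L/2.
u² = 9/16·sin²(12*π·x) and (u')² = 81*π^2·cos²(12*π·x), and each of sin², cos² integrates to L/2 = 1/6 over (0, 1/3).
∫_0^1/3 u² dx = 3/32, so ||u||_L² = sqrt(6)/8.
∫_0^1/3 (u')² dx = 27*π^2/2, so ||u'||_L² = 3*sqrt(6)*π/2.
Ratio ||u||_L² / ||u'||_L² = 1/(12*π).
Sharp Poincaré constant on H^1_0(0, 1/3) is C_P = L/π = 1/(3*π), achieved by sin(3*π·x).
This is the k = 4 harmonic; the ratio L/(kπ) is strictly less than C_P = L/π, consistent with the sharp inequality ||u||_L² ≤ C_P ||u'||_L².


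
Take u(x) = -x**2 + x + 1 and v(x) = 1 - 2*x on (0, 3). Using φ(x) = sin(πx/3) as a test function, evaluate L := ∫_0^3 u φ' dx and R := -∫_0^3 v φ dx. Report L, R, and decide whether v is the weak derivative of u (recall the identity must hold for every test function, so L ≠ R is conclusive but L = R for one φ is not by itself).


LHS = 12/π, RHS = 12/π. Yes, v = u' weakly.

u(x) = -x**2 + x + 1, classical derivative u'(x) = 1 - 2*x.
φ(x) = sin(πx/3), so φ'(x) = π*cos(π*x/3)/3.
Note φ(0) = φ(3) = 0, so the boundary term u·φ vanishes.
LHS = ∫_0^3 u(x) φ'(x) dx = ∫_0^3 (-π*x^2*cos(π*x/3)/3 + π*x*cos(π*x/3)/3 + π*cos(π*x/3)/3) dx. Term by term:
  ∫_0^3 π*cos(π*x/3)/3 dx = 0;  ∫_0^3 -π*x^2*cos(π*x/3)/3 dx = 18/π;  ∫_0^3 π*x*cos(π*x/3)/3 dx = -6/π.
Sum: 0 + 18/π − 6/π = 12/π.
So LHS = 12/π.
∫_0^3 v(x) φ(x) dx = ∫_0^3 (-2*x*sin(π*x/3) + sin(π*x/3)) dx. Term by term:
  ∫_0^3 -2*x*sin(π*x/3) dx = -18/π;  ∫_0^3 sin(π*x/3) dx = 6/π.
Sum: -18/π + 6/π = -12/π.
So RHS = -∫_0^3 v(x) φ(x) dx = 12/π.
LHS = RHS, so the identity holds for this test φ.
Moreover u is smooth here and v(x) = u'(x) = 1 - 2*x pointwise, so the identity holds for every test function. Hence v is the weak derivative of u.


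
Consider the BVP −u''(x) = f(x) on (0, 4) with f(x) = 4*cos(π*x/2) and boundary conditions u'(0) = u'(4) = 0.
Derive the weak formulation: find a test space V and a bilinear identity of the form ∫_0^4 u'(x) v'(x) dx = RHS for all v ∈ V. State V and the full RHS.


V = H^1(0, 4) (no boundary constraint on v; u is determined up to an additive constant); weak form: ∫_0^4 u'v' dx = ∫_0^4 (4*cos(π*x/2)) v dx for all v ∈ V.

Multiply both sides by a test function v and integrate from 0 to 4:
  ∫_0^4 −u''(x) v(x) dx = ∫_0^4 f(x) v(x) dx.
Integrate the LHS by parts once:
  ∫_0^4 −u'' v dx = −[u'(x) v(x)]_0^4 + ∫_0^4 u'(x) v'(x) dx.
Thus ∫_0^4 u'(x) v'(x) dx = ∫_0^4 f(x) v(x) dx + [u'(x) v(x)]_0^4.
Choose V so that boundary terms are either known or forced to vanish.
u has homogeneous Neumann: u'(0) = u'(4) = 0. So [u' v]_0^4 = 0·v(4) − 0·v(0) = 0 for any v; take V = H^1(0, 4).
Weak formulation: find u (satisfying any essential BC) such that ∫_0^4 u'(x) v'(x) dx = ∫_0^4 f v dx for all v ∈ V (homogeneous Neumann, so boundary terms vanish).
Substituting f(x) = 4*cos(π*x/2), the right-hand side is ∫_0^4 (4*cos(π*x/2)) v dx.
Compatibility check (pure Neumann): taking v ≡ 1 ∈ V gives 0 = ∫_0^4 f dx + (0) − (0), i.e. ∫_0^4 f dx must equal u'(0) − u'(4) = 0. Indeed ∫_0^4 (4*cos(π*x/2)) dx = 0, so the data are compatible. The solution is then unique only up to an additive constant (fix it e.g. by requiring ∫_0^4 u dx = 0).


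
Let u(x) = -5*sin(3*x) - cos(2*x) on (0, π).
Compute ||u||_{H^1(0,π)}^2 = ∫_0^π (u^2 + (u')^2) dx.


||u||_{H^1(0,π)}^2 = 60 + 255*π/2

u'(x) = 2*sin(2*x) - 15*cos(3*x).
Expand u² and (u')² and integrate term by term on (0, π), using: for integers n ≥ 1, ∫_0^π sin²(nx) dx = ∫_0^π cos²(nx) dx = π/2; for n ≠ n', ∫_0^π sin(nx)sin(n'x) dx = ∫_0^π cos(nx)cos(n'x) dx = 0; and by product-to-sum, ∫_0^π sin(nx)cos(n'x) dx = ½∫_0^π [sin((n+n')x) + sin((n−n')x)] dx, which is 0 when n+n' is even and 2n/(n²−n'²) when n+n' is odd (it need not vanish on (0, π)).
  u² squared terms: (-1)²·∫cos(2x)² dx = 1·π/2 = π/2;  (-5)²·∫sin(3x)² dx = 25·π/2 = 25*π/2.
  u² cross terms: 2·(-1)·(-5)·∫cos(2x)·sin(3x) dx = 10·(6/5) = 12.
  So ∫_0^π u² dx = π/2 + 25*π/2 + 12 = 12 + 13*π.
  (u')² squared terms: (-15)²·∫cos(3x)² dx = 225·π/2 = 225*π/2;  (2)²·∫sin(2x)² dx = 4·π/2 = 2*π.
  (u')² cross terms: 2·(-15)·(2)·∫cos(3x)·sin(2x) dx = -60·(-4/5) = 48.
  So ∫_0^π (u')² dx = 225*π/2 + 2*π + 48 = 48 + 229*π/2.
||u||_{H^1}^2 = (12 + 13*π) + (48 + 229*π/2) = 60 + 255*π/2.


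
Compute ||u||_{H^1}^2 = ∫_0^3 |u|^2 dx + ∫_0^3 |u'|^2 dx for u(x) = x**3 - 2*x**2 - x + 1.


||u||_{H^1}^2 = 6477/70

The H^1 norm (squared) on an interval (0, L) is
  ||u||_{H^1}^2 = ∫_0^L u(x)^2 dx + ∫_0^L u'(x)^2 dx.
Compute u'(x) = 3*x**2 - 4*x - 1.
Then u(x)^2 = x**6 - 4*x**5 + 2*x**4 + 6*x**3 - 3*x**2 - 2*x + 1 and u'(x)^2 = 9*x**4 - 24*x**3 + 10*x**2 + 8*x + 1.
Integrate each monomial from 0 to 3 using ∫_0^3 c·x^n dx = c·3^(n+1)/(n+1):
  ∫_0^3 u(x)^2 dx = ∫_0^3 (x^6 - 4*x^5 + 2*x^4 + 6*x^3 - 3*x^2 - 2*x + 1) dx. Term by term:
    ∫_0^3 x^6 dx = 2187/7;  ∫_0^3 -4*x^5 dx = -486;  ∫_0^3 2*x^4 dx = 486/5;
    ∫_0^3 6*x^3 dx = 243/2;  ∫_0^3 -3*x^2 dx = -27;  ∫_0^3 -2*x dx = -9;
    ∫_0^3 1 dx = 3.
  Sum: 2187/7 − 486 + 486/5 + 243/2 − 27 − 9 + 3 = 849/70.
  ∫_0^3 u'(x)^2 dx = ∫_0^3 (9*x^4 - 24*x^3 + 10*x^2 + 8*x + 1) dx. Term by term:
    ∫_0^3 9*x^4 dx = 2187/5;  ∫_0^3 -24*x^3 dx = -486;  ∫_0^3 10*x^2 dx = 90;
    ∫_0^3 8*x dx = 36;  ∫_0^3 1 dx = 3.
  Sum: 2187/5 − 486 + 90 + 36 + 3 = 402/5.
Adding: ||u||_{H^1}^2 = 849/70 + 402/5 = 6477/70.


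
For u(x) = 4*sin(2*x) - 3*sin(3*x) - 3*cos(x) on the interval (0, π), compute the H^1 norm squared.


||u||_{H^1(0,π)}^2 = -64 + 94*π

u'(x) = 3*sin(x) + 8*cos(2*x) - 9*cos(3*x).
Expand u² and (u')² and integrate term by term on (0, π), using: for integers n ≥ 1, ∫_0^π sin²(nx) dx = ∫_0^π cos²(nx) dx = π/2; for n ≠ n', ∫_0^π sin(nx)sin(n'x) dx = ∫_0^π cos(nx)cos(n'x) dx = 0; and by product-to-sum, ∫_0^π sin(nx)cos(n'x) dx = ½∫_0^π [sin((n+n')x) + sin((n−n')x)] dx, which is 0 when n+n' is even and 2n/(n²−n'²) when n+n' is odd (it need not vanish on (0, π)).
  u² squared terms: (-3)²·∫cos(x)² dx = 9·π/2 = 9*π/2;  (-3)²·∫sin(3x)² dx = 9·π/2 = 9*π/2;  (4)²·∫sin(2x)² dx = 16·π/2 = 8*π.
  u² cross terms: 2·(-3)·(-3)·∫cos(x)·sin(3x) dx = 18·(0) = 0;  2·(-3)·(4)·∫cos(x)·sin(2x) dx = -24·(4/3) = -32;  2·(-3)·(4)·∫sin(3x)·sin(2x) dx = -24·(0) = 0.
  So ∫_0^π u² dx = 9*π/2 + 9*π/2 + 8*π + 0 − 32 + 0 = -32 + 17*π.
  (u')² squared terms: (-9)²·∫cos(3x)² dx = 81·π/2 = 81*π/2;  (3)²·∫sin(x)² dx = 9·π/2 = 9*π/2;  (8)²·∫cos(2x)² dx = 64·π/2 = 32*π.
  (u')² cross terms: 2·(-9)·(3)·∫cos(3x)·sin(x) dx = -54·(0) = 0;  2·(-9)·(8)·∫cos(3x)·cos(2x) dx = -144·(0) = 0;  2·(3)·(8)·∫sin(x)·cos(2x) dx = 48·(-2/3) = -32.
  So ∫_0^π (u')² dx = 81*π/2 + 9*π/2 + 32*π + 0 + 0 − 32 = -32 + 77*π.
||u||_{H^1}^2 = (-32 + 17*π) + (-32 + 77*π) = -64 + 94*π.


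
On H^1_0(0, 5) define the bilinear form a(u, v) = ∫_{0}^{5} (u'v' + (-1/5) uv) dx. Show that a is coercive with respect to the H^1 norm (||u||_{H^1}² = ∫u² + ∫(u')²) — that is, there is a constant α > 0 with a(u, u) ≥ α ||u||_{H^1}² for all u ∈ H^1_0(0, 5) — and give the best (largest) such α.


α = (-5 + π^2)/(π^2 + 25)

Coercivity of a(·,·) on H^1_0(0, 5) means a(u, u) ≥ α ||u||_{H^1}² for every u ∈ H^1_0.
The interval has length L = 5, and Poincaré/coercivity depend only on L. Here a(u, u) = ∫(u')² + (-1/5)·∫u².
Here c = -1/5 < 0 with |c| < (π/L)² = π^2/25, so coercivity still holds. The condition a(u,u) ≥ α||u||_{H^1}² reads (1−α)∫(u')² ≥ (α−c)∫u². Any admissible α is ≤ 1 (rapidly oscillating u have ∫u²/∫(u')² → 0), and α = 1 would force 0 ≥ (1−c)∫u², impossible since c < 1; so 1−α > 0. By the sharp Poincaré inequality on H^1_0 of an interval of length L, ∫(u')² ≥ (π/L)²∫u² with equality for the first sine mode sin(π(x−x₀)/L) (x₀ the left endpoint), so the inequality holds for all u iff (1−α)(π/L)² ≥ α − c, i.e. α ≤ ((π/L)² + c)/((π/L)² + 1) = (1 + c(L/π)²)/(1 + (L/π)²). (Direct route, valid since c ≤ 0: Poincaré gives c∫u² ≥ c(L/π)²∫(u')², so a(u,u) ≥ (1 + c(L/π)²)∫(u')², while ||u||_{H^1}² ≤ (1 + (L/π)²)∫(u')²; dividing yields the same α.) With (π/L)² = π^2/25 and c = -1/5, the largest admissible constant is α = ((π/L)² + c)/((π/L)² + 1).
Simplifying, α = (-5 + π^2)/(π^2 + 25).


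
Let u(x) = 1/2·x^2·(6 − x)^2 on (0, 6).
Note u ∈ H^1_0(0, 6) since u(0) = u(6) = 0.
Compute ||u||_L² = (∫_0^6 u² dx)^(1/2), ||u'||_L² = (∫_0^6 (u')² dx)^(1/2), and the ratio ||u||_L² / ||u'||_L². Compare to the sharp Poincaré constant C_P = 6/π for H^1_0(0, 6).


||u||_L² / ||u'||_L² = sqrt(3) < C_P = 6/π.

u(x) = 1/2·x^2·(6 − x)^2, so u'(x) = 2*x*(x - 6)*(x - 3).
u(x) = 1/2·x^2·(6 − x)^2 vanishes at x = 0 and x = 6, so u ∈ H^1_0(0, 6). Differentiate via the product rule and integrate the resulting polynomials term by term.
  ∫_0^6 u² dx = ∫_0^6 (x^8/4 - 6*x^7 + 54*x^6 - 216*x^5 + 324*x^4) dx. Term by term:
    ∫_0^6 x^8/4 dx = 279936;  ∫_0^6 -6*x^7 dx = -1259712;  ∫_0^6 54*x^6 dx = 15116544/7;
    ∫_0^6 -216*x^5 dx = -1679616;  ∫_0^6 324*x^4 dx = 2519424/5.
  Sum: 279936 − 1259712 + 15116544/7 − 1679616 + 2519424/5 = 139968/35.
  ∫_0^6 (u')² dx = ∫_0^6 (4*x^6 - 72*x^5 + 468*x^4 - 1296*x^3 + 1296*x^2) dx. Term by term:
    ∫_0^6 4*x^6 dx = 1119744/7;  ∫_0^6 -72*x^5 dx = -559872;  ∫_0^6 468*x^4 dx = 3639168/5;
    ∫_0^6 -1296*x^3 dx = -419904;  ∫_0^6 1296*x^2 dx = 93312.
  Sum: 1119744/7 − 559872 + 3639168/5 − 419904 + 93312 = 46656/35.
∫_0^6 u² dx = 139968/35, so ||u||_L² = 216*sqrt(105)/35.
∫_0^6 (u')² dx = 46656/35, so ||u'||_L² = 216*sqrt(35)/35.
Ratio ||u||_L² / ||u'||_L² = sqrt(3).
Sharp Poincaré constant on H^1_0(0, 6) is C_P = L/π = 6/π, achieved by sin(π/6·x).
A polynomial bump cannot attain the sharp Poincaré constant (only the first sine eigenfunction does), so the ratio is strictly less than C_P, consistent with ||u||_L² ≤ C_P ||u'||_L².


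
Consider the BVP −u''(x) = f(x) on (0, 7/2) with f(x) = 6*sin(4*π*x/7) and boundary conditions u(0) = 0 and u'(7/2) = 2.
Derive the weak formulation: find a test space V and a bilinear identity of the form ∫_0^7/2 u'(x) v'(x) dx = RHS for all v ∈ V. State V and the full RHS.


V = {v ∈ H^1(0, 7/2) : v(0) = 0} (test functions vanish at x = 0 where u is specified); weak form: ∫_0^7/2 u'v' dx = ∫_0^7/2 (6*sin(4*π*x/7)) v dx + 2·v(7/2) for all v ∈ V.

Multiply both sides by a test function v and integrate from 0 to 7/2:
  ∫_0^7/2 −u''(x) v(x) dx = ∫_0^7/2 f(x) v(x) dx.
Integrate the LHS by parts once:
  ∫_0^7/2 −u'' v dx = −[u'(x) v(x)]_0^7/2 + ∫_0^7/2 u'(x) v'(x) dx.
Thus ∫_0^7/2 u'(x) v'(x) dx = ∫_0^7/2 f(x) v(x) dx + [u'(x) v(x)]_0^7/2.
Choose V so that boundary terms are either known or forced to vanish.
Mixed BC: u(0) = 0 (Dirichlet) and u'(7/2) = 2 (Neumann). Define V = {v ∈ H^1(0, 7/2) : v(0) = 0}. Then [u' v]_0^7/2 = u'(7/2)·v(7/2) − u'(0)·0 = 2·v(7/2).
Weak formulation: find u (satisfying any essential BC) such that ∫_0^7/2 u'(x) v'(x) dx = ∫_0^7/2 f v dx + 2·v(7/2) for all v ∈ V (Dirichlet at 0 absorbed into V; Neumann datum at x = 7/2 contributes the boundary term).
Substituting f(x) = 6*sin(4*π*x/7), the right-hand side is ∫_0^7/2 (6*sin(4*π*x/7)) v dx + 2·v(7/2).


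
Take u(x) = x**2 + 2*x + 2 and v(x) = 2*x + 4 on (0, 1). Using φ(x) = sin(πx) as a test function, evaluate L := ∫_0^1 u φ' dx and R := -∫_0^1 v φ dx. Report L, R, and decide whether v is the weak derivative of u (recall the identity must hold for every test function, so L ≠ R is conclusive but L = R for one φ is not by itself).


LHS = -6/π, RHS = -10/π. No, v is not the weak derivative of u.

u(x) = x**2 + 2*x + 2, classical derivative u'(x) = 2*x + 2.
φ(x) = sin(πx), so φ'(x) = π*cos(π*x).
Note φ(0) = φ(1) = 0, so the boundary term u·φ vanishes.
LHS = ∫_0^1 u(x) φ'(x) dx = ∫_0^1 (π*x^2*cos(π*x) + 2*π*x*cos(π*x) + 2*π*cos(π*x)) dx. Term by term:
  ∫_0^1 2*π*cos(π*x) dx = 0;  ∫_0^1 π*x^2*cos(π*x) dx = -2/π;  ∫_0^1 2*π*x*cos(π*x) dx = -4/π.
Sum: 0 − 2/π − 4/π = -6/π.
So LHS = -6/π.
∫_0^1 v(x) φ(x) dx = ∫_0^1 (2*x*sin(π*x) + 4*sin(π*x)) dx. Term by term:
  ∫_0^1 4*sin(π*x) dx = 8/π;  ∫_0^1 2*x*sin(π*x) dx = 2/π.
Sum: 8/π + 2/π = 10/π.
So RHS = -∫_0^1 v(x) φ(x) dx = -10/π.
LHS − RHS = 4/π ≠ 0, so the identity fails.
(For a valid weak derivative the identity must hold for EVERY test function, in particular this one. The failure shows v is NOT the weak derivative of u.)
Correct weak derivative would be u'(x) = 2*x + 2.


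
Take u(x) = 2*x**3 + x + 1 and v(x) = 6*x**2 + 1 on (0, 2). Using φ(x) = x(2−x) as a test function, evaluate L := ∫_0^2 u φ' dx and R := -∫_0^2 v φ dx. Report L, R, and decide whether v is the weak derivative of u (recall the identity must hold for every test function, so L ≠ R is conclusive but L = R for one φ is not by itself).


LHS = -164/15, RHS = -164/15. Yes, v = u' weakly.

u(x) = 2*x**3 + x + 1, classical derivative u'(x) = 6*x**2 + 1.
φ(x) = x(2−x), so φ'(x) = 2 - 2*x.
Note φ(0) = φ(2) = 0, so the boundary term u·φ vanishes.
LHS = ∫_0^2 u(x) φ'(x) dx = ∫_0^2 (-4*x^4 + 4*x^3 - 2*x^2 + 2) dx. Term by term:
  ∫_0^2 -4*x^4 dx = -128/5;  ∫_0^2 4*x^3 dx = 16;  ∫_0^2 -2*x^2 dx = -16/3;
  ∫_0^2 2 dx = 4.
Sum: -128/5 + 16 − 16/3 + 4 = -164/15.
So LHS = -164/15.
∫_0^2 v(x) φ(x) dx = ∫_0^2 (-6*x^4 + 12*x^3 - x^2 + 2*x) dx. Term by term:
  ∫_0^2 -6*x^4 dx = -192/5;  ∫_0^2 12*x^3 dx = 48;  ∫_0^2 -x^2 dx = -8/3;
  ∫_0^2 2*x dx = 4.
Sum: -192/5 + 48 − 8/3 + 4 = 164/15.
So RHS = -∫_0^2 v(x) φ(x) dx = -164/15.
LHS = RHS, so the identity holds for this test φ.
Moreover u is smooth here and v(x) = u'(x) = 6*x**2 + 1 pointwise, so the identity holds for every test function. Hence v is the weak derivative of u.


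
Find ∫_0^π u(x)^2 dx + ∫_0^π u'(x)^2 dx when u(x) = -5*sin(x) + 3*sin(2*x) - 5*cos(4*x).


||u||_{H^1(0,π)}^2 = -340/3 + 260*π

u'(x) = 20*sin(4*x) - 5*cos(x) + 6*cos(2*x).
Expand u² and (u')² and integrate term by term on (0, π), using: for integers n ≥ 1, ∫_0^π sin²(nx) dx = ∫_0^π cos²(nx) dx = π/2; for n ≠ n', ∫_0^π sin(nx)sin(n'x) dx = ∫_0^π cos(nx)cos(n'x) dx = 0; and by product-to-sum, ∫_0^π sin(nx)cos(n'x) dx = ½∫_0^π [sin((n+n')x) + sin((n−n')x)] dx, which is 0 when n+n' is even and 2n/(n²−n'²) when n+n' is odd (it need not vanish on (0, π)).
  u² squared terms: (-5)²·∫cos(4x)² dx = 25·π/2 = 25*π/2;  (-5)²·∫sin(x)² dx = 25·π/2 = 25*π/2;  (3)²·∫sin(2x)² dx = 9·π/2 = 9*π/2.
  u² cross terms: 2·(-5)·(-5)·∫cos(4x)·sin(x) dx = 50·(-2/15) = -20/3;  2·(-5)·(3)·∫cos(4x)·sin(2x) dx = -30·(0) = 0;  2·(-5)·(3)·∫sin(x)·sin(2x) dx = -30·(0) = 0.
  So ∫_0^π u² dx = 25*π/2 + 25*π/2 + 9*π/2 − 20/3 + 0 + 0 = -20/3 + 59*π/2.
  (u')² squared terms: (-5)²·∫cos(x)² dx = 25·π/2 = 25*π/2;  (6)²·∫cos(2x)² dx = 36·π/2 = 18*π;  (20)²·∫sin(4x)² dx = 400·π/2 = 200*π.
  (u')² cross terms: 2·(-5)·(6)·∫cos(x)·cos(2x) dx = -60·(0) = 0;  2·(-5)·(20)·∫cos(x)·sin(4x) dx = -200·(8/15) = -320/3;  2·(6)·(20)·∫cos(2x)·sin(4x) dx = 240·(0) = 0.
  So ∫_0^π (u')² dx = 25*π/2 + 18*π + 200*π + 0 − 320/3 + 0 = -320/3 + 461*π/2.
||u||_{H^1}^2 = (-20/3 + 59*π/2) + (-320/3 + 461*π/2) = -340/3 + 260*π.


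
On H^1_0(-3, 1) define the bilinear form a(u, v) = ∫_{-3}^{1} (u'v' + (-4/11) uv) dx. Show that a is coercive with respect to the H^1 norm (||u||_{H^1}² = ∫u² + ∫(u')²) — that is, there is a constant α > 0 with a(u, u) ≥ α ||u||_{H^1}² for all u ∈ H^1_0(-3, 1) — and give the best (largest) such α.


α = (-64/11 + π^2)/(π^2 + 16)

Coercivity of a(·,·) on H^1_0(-3, 1) means a(u, u) ≥ α ||u||_{H^1}² for every u ∈ H^1_0.
The interval has length L = 4, and Poincaré/coercivity depend only on L. Here a(u, u) = ∫(u')² + (-4/11)·∫u².
Here c = -4/11 < 0 with |c| < (π/L)² = π^2/16, so coercivity still holds. The condition a(u,u) ≥ α||u||_{H^1}² reads (1−α)∫(u')² ≥ (α−c)∫u². Any admissible α is ≤ 1 (rapidly oscillating u have ∫u²/∫(u')² → 0), and α = 1 would force 0 ≥ (1−c)∫u², impossible since c < 1; so 1−α > 0. By the sharp Poincaré inequality on H^1_0 of an interval of length L, ∫(u')² ≥ (π/L)²∫u² with equality for the first sine mode sin(π(x−x₀)/L) (x₀ the left endpoint), so the inequality holds for all u iff (1−α)(π/L)² ≥ α − c, i.e. α ≤ ((π/L)² + c)/((π/L)² + 1) = (1 + c(L/π)²)/(1 + (L/π)²). (Direct route, valid since c ≤ 0: Poincaré gives c∫u² ≥ c(L/π)²∫(u')², so a(u,u) ≥ (1 + c(L/π)²)∫(u')², while ||u||_{H^1}² ≤ (1 + (L/π)²)∫(u')²; dividing yields the same α.) With (π/L)² = π^2/16 and c = -4/11, the largest admissible constant is α = ((π/L)² + c)/((π/L)² + 1).
Simplifying, α = (-64/11 + π^2)/(π^2 + 16).


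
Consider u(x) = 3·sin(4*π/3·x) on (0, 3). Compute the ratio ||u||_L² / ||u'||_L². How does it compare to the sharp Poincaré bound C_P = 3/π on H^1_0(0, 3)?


||u||_L² / ||u'||_L² = 3/(4*π) < C_P = 3/π.

u(x) = 3·sin(4*π/3·x), so u'(x) = 4*π*cos(4*π*x/3).
Writing u(x) = A·sin(kπx/L) with A = 3 and k = 4, use ∫_0^L sin²(kπx/L) dx = L/2 and ∫_0^L cos²(kπx/L) dx = L/2.
u² = 9·sin²(4*π/3·x) and (u')² = 16*π^2·cos²(4*π/3·x), and each of sin², cos² integrates to L/2 = 3/2 over (0, 3).
∫_0^3 u² dx = 27/2, so ||u||_L² = 3*sqrt(6)/2.
∫_0^3 (u')² dx = 24*π^2, so ||u'||_L² = 2*sqrt(6)*π.
Ratio ||u||_L² / ||u'||_L² = 3/(4*π).
Sharp Poincaré constant on H^1_0(0, 3) is C_P = L/π = 3/π, achieved by sin(π/3·x).
This is the k = 4 harmonic; the ratio L/(kπ) is strictly less than C_P = L/π, consistent with the sharp inequality ||u||_L² ≤ C_P ||u'||_L².


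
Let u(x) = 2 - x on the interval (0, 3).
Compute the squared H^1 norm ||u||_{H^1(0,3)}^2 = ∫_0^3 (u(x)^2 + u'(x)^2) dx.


||u||_{H^1}^2 = 6

The H^1 norm (squared) on an interval (0, L) is
  ||u||_{H^1}^2 = ∫_0^L u(x)^2 dx + ∫_0^L u'(x)^2 dx.
Compute u'(x) = -1.
Then u(x)^2 = x**2 - 4*x + 4 and u'(x)^2 = 1.
Integrate each monomial from 0 to 3 using ∫_0^3 c·x^n dx = c·3^(n+1)/(n+1):
  ∫_0^3 u(x)^2 dx = ∫_0^3 (x^2 - 4*x + 4) dx. Term by term:
    ∫_0^3 x^2 dx = 9;  ∫_0^3 -4*x dx = -18;  ∫_0^3 4 dx = 12.
  Sum: 9 − 18 + 12 = 3.
  ∫_0^3 u'(x)^2 dx = ∫_0^3 (1) dx. Term by term:
    ∫_0^3 1 dx = 3.
Adding: ||u||_{H^1}^2 = 3 + 3 = 6.


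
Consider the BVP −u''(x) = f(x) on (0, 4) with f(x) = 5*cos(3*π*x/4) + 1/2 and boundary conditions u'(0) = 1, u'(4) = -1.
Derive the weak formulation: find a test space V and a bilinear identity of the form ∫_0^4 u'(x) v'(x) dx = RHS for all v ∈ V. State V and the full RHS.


V = H^1(0, 4) (v unrestricted at boundary; u is determined up to an additive constant); weak form: ∫_0^4 u'v' dx = ∫_0^4 (5*cos(3*π*x/4) + 1/2) v dx − v(4) − v(0) for all v ∈ V.

Multiply both sides by a test function v and integrate from 0 to 4:
  ∫_0^4 −u''(x) v(x) dx = ∫_0^4 f(x) v(x) dx.
Integrate the LHS by parts once:
  ∫_0^4 −u'' v dx = −[u'(x) v(x)]_0^4 + ∫_0^4 u'(x) v'(x) dx.
Thus ∫_0^4 u'(x) v'(x) dx = ∫_0^4 f(x) v(x) dx + [u'(x) v(x)]_0^4.
Choose V so that boundary terms are either known or forced to vanish.
u has inhomogeneous Neumann u'(0) = 1, u'(4) = -1. [u' v]_0^4 = (-1)·v(4) − (1)·v(0) = − v(4) − v(0). Take V = H^1(0, 4); boundary term becomes part of RHS.
Weak formulation: find u (satisfying any essential BC) such that ∫_0^4 u'(x) v'(x) dx = ∫_0^4 f v dx − v(4) − v(0) for all v ∈ V (Neumann data are natural BCs: they enter the RHS as boundary terms).
Substituting f(x) = 5*cos(3*π*x/4) + 1/2, the right-hand side is ∫_0^4 (5*cos(3*π*x/4) + 1/2) v dx − v(4) − v(0).
Compatibility check (pure Neumann): taking v ≡ 1 ∈ V gives 0 = ∫_0^4 f dx + (-1) − (1), i.e. ∫_0^4 f dx must equal u'(0) − u'(4) = 2. Indeed ∫_0^4 (5*cos(3*π*x/4) + 1/2) dx = 2, so the data are compatible. The solution is then unique only up to an additive constant (fix it e.g. by requiring ∫_0^4 u dx = 0).


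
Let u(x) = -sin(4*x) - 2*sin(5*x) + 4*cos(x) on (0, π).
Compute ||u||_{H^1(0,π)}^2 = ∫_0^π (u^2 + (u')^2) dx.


||u||_{H^1(0,π)}^2 = -128/15 + 153*π/2

u'(x) = -4*sin(x) - 4*cos(4*x) - 10*cos(5*x).
Expand u² and (u')² and integrate term by term on (0, π), using: for integers n ≥ 1, ∫_0^π sin²(nx) dx = ∫_0^π cos²(nx) dx = π/2; for n ≠ n', ∫_0^π sin(nx)sin(n'x) dx = ∫_0^π cos(nx)cos(n'x) dx = 0; and by product-to-sum, ∫_0^π sin(nx)cos(n'x) dx = ½∫_0^π [sin((n+n')x) + sin((n−n')x)] dx, which is 0 when n+n' is even and 2n/(n²−n'²) when n+n' is odd (it need not vanish on (0, π)).
  u² squared terms: (-1)²·∫sin(4x)² dx = 1·π/2 = π/2;  (-2)²·∫sin(5x)² dx = 4·π/2 = 2*π;  (4)²·∫cos(x)² dx = 16·π/2 = 8*π.
  u² cross terms: 2·(-1)·(-2)·∫sin(4x)·sin(5x) dx = 4·(0) = 0;  2·(-1)·(4)·∫sin(4x)·cos(x) dx = -8·(8/15) = -64/15;  2·(-2)·(4)·∫sin(5x)·cos(x) dx = -16·(0) = 0.
  So ∫_0^π u² dx = π/2 + 2*π + 8*π + 0 − 64/15 + 0 = -64/15 + 21*π/2.
  (u')² squared terms: (-10)²·∫cos(5x)² dx = 100·π/2 = 50*π;  (-4)²·∫cos(4x)² dx = 16·π/2 = 8*π;  (-4)²·∫sin(x)² dx = 16·π/2 = 8*π.
  (u')² cross terms: 2·(-10)·(-4)·∫cos(5x)·cos(4x) dx = 80·(0) = 0;  2·(-10)·(-4)·∫cos(5x)·sin(x) dx = 80·(0) = 0;  2·(-4)·(-4)·∫cos(4x)·sin(x) dx = 32·(-2/15) = -64/15.
  So ∫_0^π (u')² dx = 50*π + 8*π + 8*π + 0 + 0 − 64/15 = -64/15 + 66*π.
||u||_{H^1}^2 = (-64/15 + 21*π/2) + (-64/15 + 66*π) = -128/15 + 153*π/2.


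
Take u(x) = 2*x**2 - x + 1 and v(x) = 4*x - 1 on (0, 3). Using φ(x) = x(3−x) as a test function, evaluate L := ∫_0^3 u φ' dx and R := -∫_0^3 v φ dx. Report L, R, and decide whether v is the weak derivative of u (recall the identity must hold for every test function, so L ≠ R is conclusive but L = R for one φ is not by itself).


LHS = -45/2, RHS = -45/2. Yes, v = u' weakly.

u(x) = 2*x**2 - x + 1, classical derivative u'(x) = 4*x - 1.
φ(x) = x(3−x), so φ'(x) = 3 - 2*x.
Note φ(0) = φ(3) = 0, so the boundary term u·φ vanishes.
LHS = ∫_0^3 u(x) φ'(x) dx = ∫_0^3 (-4*x^3 + 8*x^2 - 5*x + 3) dx. Term by term:
  ∫_0^3 -4*x^3 dx = -81;  ∫_0^3 8*x^2 dx = 72;  ∫_0^3 -5*x dx = -45/2;
  ∫_0^3 3 dx = 9.
Sum: -81 + 72 − 45/2 + 9 = -45/2.
So LHS = -45/2.
∫_0^3 v(x) φ(x) dx = ∫_0^3 (-4*x^3 + 13*x^2 - 3*x) dx. Term by term:
  ∫_0^3 -4*x^3 dx = -81;  ∫_0^3 13*x^2 dx = 117;  ∫_0^3 -3*x dx = -27/2.
Sum: -81 + 117 − 27/2 = 45/2.
So RHS = -∫_0^3 v(x) φ(x) dx = -45/2.
LHS = RHS, so the identity holds for this test φ.
Moreover u is smooth here and v(x) = u'(x) = 4*x - 1 pointwise, so the identity holds for every test function. Hence v is the weak derivative of u.


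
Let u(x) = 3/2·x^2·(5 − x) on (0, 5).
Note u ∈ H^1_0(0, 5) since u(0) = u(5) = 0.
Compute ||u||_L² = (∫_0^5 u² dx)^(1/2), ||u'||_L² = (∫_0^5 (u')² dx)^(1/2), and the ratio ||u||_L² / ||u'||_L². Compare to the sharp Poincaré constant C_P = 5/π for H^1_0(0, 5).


||u||_L² / ||u'||_L² = 5*sqrt(14)/14 < C_P = 5/π.

u(x) = 3/2·x^2·(5 − x), so u'(x) = 3*x*(10 - 3*x)/2.
u(x) = 3/2·x^2·(5 − x) vanishes at x = 0 and x = 5, so u ∈ H^1_0(0, 5). Differentiate via the product rule and integrate the resulting polynomials term by term.
  ∫_0^5 u² dx = ∫_0^5 (9*x^6/4 - 45*x^5/2 + 225*x^4/4) dx. Term by term:
    ∫_0^5 9*x^6/4 dx = 703125/28;  ∫_0^5 -45*x^5/2 dx = -234375/4;  ∫_0^5 225*x^4/4 dx = 140625/4.
  Sum: 703125/28 − 234375/4 + 140625/4 = 46875/28.
  ∫_0^5 (u')² dx = ∫_0^5 (81*x^4/4 - 135*x^3 + 225*x^2) dx. Term by term:
    ∫_0^5 81*x^4/4 dx = 50625/4;  ∫_0^5 -135*x^3 dx = -84375/4;  ∫_0^5 225*x^2 dx = 9375.
  Sum: 50625/4 − 84375/4 + 9375 = 1875/2.
∫_0^5 u² dx = 46875/28, so ||u||_L² = 125*sqrt(21)/14.
∫_0^5 (u')² dx = 1875/2, so ||u'||_L² = 25*sqrt(6)/2.
Ratio ||u||_L² / ||u'||_L² = 5*sqrt(14)/14.
Sharp Poincaré constant on H^1_0(0, 5) is C_P = L/π = 5/π, achieved by sin(π/5·x).
A polynomial bump cannot attain the sharp Poincaré constant (only the first sine eigenfunction does), so the ratio is strictly less than C_P, consistent with ||u||_L² ≤ C_P ||u'||_L².


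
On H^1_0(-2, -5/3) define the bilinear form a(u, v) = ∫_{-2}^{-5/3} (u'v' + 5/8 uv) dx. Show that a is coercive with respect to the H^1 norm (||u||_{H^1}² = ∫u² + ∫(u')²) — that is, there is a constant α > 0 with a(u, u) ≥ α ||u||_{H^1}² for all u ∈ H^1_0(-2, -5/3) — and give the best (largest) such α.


α = (5 + 72*π^2)/(8*(1 + 9*π^2))

Coercivity of a(·,·) on H^1_0(-2, -5/3) means a(u, u) ≥ α ||u||_{H^1}² for every u ∈ H^1_0.
The interval has length L = 1/3, and Poincaré/coercivity depend only on L. Here a(u, u) = ∫(u')² + (5/8)·∫u².
Here 0 < c = 5/8 < 1. The condition a(u,u) ≥ α||u||_{H^1}² reads (1−α)∫(u')² ≥ (α−c)∫u². Any admissible α is ≤ 1 (rapidly oscillating u have ∫u²/∫(u')² → 0), and α = 1 would force 0 ≥ (1−c)∫u², impossible since c < 1; so 1−α > 0. By the sharp Poincaré inequality on H^1_0 of an interval of length L, ∫(u')² ≥ (π/L)²∫u² with equality for the first sine mode sin(π(x−x₀)/L) (x₀ the left endpoint), so the inequality holds for all u iff (1−α)(π/L)² ≥ α − c, i.e. α ≤ ((π/L)² + c)/((π/L)² + 1) = (1 + c(L/π)²)/(1 + (L/π)²). With (π/L)² = 9*π^2 and c = 5/8, the largest admissible constant is α = ((π/L)² + c)/((π/L)² + 1).
Simplifying, α = (5 + 72*π^2)/(8*(1 + 9*π^2)).


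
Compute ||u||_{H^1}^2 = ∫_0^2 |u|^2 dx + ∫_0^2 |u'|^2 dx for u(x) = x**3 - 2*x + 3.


||u||_{H^1}^2 = 1154/21

The H^1 norm (squared) on an interval (0, L) is
  ||u||_{H^1}^2 = ∫_0^L u(x)^2 dx + ∫_0^L u'(x)^2 dx.
Compute u'(x) = 3*x**2 - 2.
Then u(x)^2 = x**6 - 4*x**4 + 6*x**3 + 4*x**2 - 12*x + 9 and u'(x)^2 = 9*x**4 - 12*x**2 + 4.
Integrate each monomial from 0 to 2 using ∫_0^2 c·x^n dx = c·2^(n+1)/(n+1):
  ∫_0^2 u(x)^2 dx = ∫_0^2 (x^6 - 4*x^4 + 6*x^3 + 4*x^2 - 12*x + 9) dx. Term by term:
    ∫_0^2 x^6 dx = 128/7;  ∫_0^2 -4*x^4 dx = -128/5;  ∫_0^2 6*x^3 dx = 24;
    ∫_0^2 4*x^2 dx = 32/3;  ∫_0^2 -12*x dx = -24;  ∫_0^2 9 dx = 18.
  Sum: 128/7 − 128/5 + 24 + 32/3 − 24 + 18 = 2242/105.
  ∫_0^2 u'(x)^2 dx = ∫_0^2 (9*x^4 - 12*x^2 + 4) dx. Term by term:
    ∫_0^2 9*x^4 dx = 288/5;  ∫_0^2 -12*x^2 dx = -32;  ∫_0^2 4 dx = 8.
  Sum: 288/5 − 32 + 8 = 168/5.
Adding: ||u||_{H^1}^2 = 2242/105 + 168/5 = 1154/21.


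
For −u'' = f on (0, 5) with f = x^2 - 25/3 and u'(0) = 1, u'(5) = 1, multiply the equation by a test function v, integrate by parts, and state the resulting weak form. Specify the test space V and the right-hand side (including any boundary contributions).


V = H^1(0, 5) (v unrestricted at boundary; u is determined up to an additive constant); weak form: ∫_0^5 u'v' dx = ∫_0^5 (x^2 - 25/3) v dx + v(5) − v(0) for all v ∈ V.

Multiply both sides by a test function v and integrate from 0 to 5:
  ∫_0^5 −u''(x) v(x) dx = ∫_0^5 f(x) v(x) dx.
Integrate the LHS by parts once:
  ∫_0^5 −u'' v dx = −[u'(x) v(x)]_0^5 + ∫_0^5 u'(x) v'(x) dx.
Thus ∫_0^5 u'(x) v'(x) dx = ∫_0^5 f(x) v(x) dx + [u'(x) v(x)]_0^5.
Choose V so that boundary terms are either known or forced to vanish.
u has inhomogeneous Neumann u'(0) = 1, u'(5) = 1. [u' v]_0^5 = (1)·v(5) − (1)·v(0) = v(5) − v(0). Take V = H^1(0, 5); boundary term becomes part of RHS.
Weak formulation: find u (satisfying any essential BC) such that ∫_0^5 u'(x) v'(x) dx = ∫_0^5 f v dx + v(5) − v(0) for all v ∈ V (Neumann data are natural BCs: they enter the RHS as boundary terms).
Substituting f(x) = x^2 - 25/3, the right-hand side is ∫_0^5 (x^2 - 25/3) v dx + v(5) − v(0).
Compatibility check (pure Neumann): taking v ≡ 1 ∈ V gives 0 = ∫_0^5 f dx + (1) − (1), i.e. ∫_0^5 f dx must equal u'(0) − u'(5) = 0. Indeed ∫_0^5 (x^2 - 25/3) dx = 0, so the data are compatible. The solution is then unique only up to an additive constant (fix it e.g. by requiring ∫_0^5 u dx = 0).


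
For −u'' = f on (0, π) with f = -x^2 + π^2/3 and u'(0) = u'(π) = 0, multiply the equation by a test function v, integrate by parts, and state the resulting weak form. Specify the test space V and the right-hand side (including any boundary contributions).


V = H^1(0, π) (no boundary constraint on v; u is determined up to an additive constant); weak form: ∫_0^π u'v' dx = ∫_0^π (-x^2 + π^2/3) v dx for all v ∈ V.

Multiply both sides by a test function v and integrate from 0 to π:
  ∫_0^π −u''(x) v(x) dx = ∫_0^π f(x) v(x) dx.
Integrate the LHS by parts once:
  ∫_0^π −u'' v dx = −[u'(x) v(x)]_0^π + ∫_0^π u'(x) v'(x) dx.
Thus ∫_0^π u'(x) v'(x) dx = ∫_0^π f(x) v(x) dx + [u'(x) v(x)]_0^π.
Choose V so that boundary terms are either known or forced to vanish.
u has homogeneous Neumann: u'(0) = u'(π) = 0. So [u' v]_0^π = 0·v(π) − 0·v(0) = 0 for any v; take V = H^1(0, π).
Weak formulation: find u (satisfying any essential BC) such that ∫_0^π u'(x) v'(x) dx = ∫_0^π f v dx for all v ∈ V (homogeneous Neumann, so boundary terms vanish).
Substituting f(x) = -x^2 + π^2/3, the right-hand side is ∫_0^π (-x^2 + π^2/3) v dx.
Compatibility check (pure Neumann): taking v ≡ 1 ∈ V gives 0 = ∫_0^π f dx + (0) − (0), i.e. ∫_0^π f dx must equal u'(0) − u'(π) = 0. Indeed ∫_0^π (-x^2 + π^2/3) dx = 0, so the data are compatible. The solution is then unique only up to an additive constant (fix it e.g. by requiring ∫_0^π u dx = 0).


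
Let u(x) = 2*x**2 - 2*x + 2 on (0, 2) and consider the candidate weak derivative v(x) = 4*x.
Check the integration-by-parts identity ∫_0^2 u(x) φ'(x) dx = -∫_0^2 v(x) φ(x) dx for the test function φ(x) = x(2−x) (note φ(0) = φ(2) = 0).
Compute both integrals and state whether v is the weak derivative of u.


LHS = -8/3, RHS = -16/3. No, v is not the weak derivative of u.

u(x) = 2*x**2 - 2*x + 2, classical derivative u'(x) = 4*x - 2.
φ(x) = x(2−x), so φ'(x) = 2 - 2*x.
Note φ(0) = φ(2) = 0, so the boundary term u·φ vanishes.
LHS = ∫_0^2 u(x) φ'(x) dx = ∫_0^2 (-4*x^3 + 8*x^2 - 8*x + 4) dx. Term by term:
  ∫_0^2 -4*x^3 dx = -16;  ∫_0^2 8*x^2 dx = 64/3;  ∫_0^2 -8*x dx = -16;
  ∫_0^2 4 dx = 8.
Sum: -16 + 64/3 − 16 + 8 = -8/3.
So LHS = -8/3.
∫_0^2 v(x) φ(x) dx = ∫_0^2 (-4*x^3 + 8*x^2) dx. Term by term:
  ∫_0^2 -4*x^3 dx = -16;  ∫_0^2 8*x^2 dx = 64/3.
Sum: -16 + 64/3 = 16/3.
So RHS = -∫_0^2 v(x) φ(x) dx = -16/3.
LHS − RHS = 8/3 ≠ 0, so the identity fails.
(For a valid weak derivative the identity must hold for EVERY test function, in particular this one. The failure shows v is NOT the weak derivative of u.)
Correct weak derivative would be u'(x) = 4*x - 2.


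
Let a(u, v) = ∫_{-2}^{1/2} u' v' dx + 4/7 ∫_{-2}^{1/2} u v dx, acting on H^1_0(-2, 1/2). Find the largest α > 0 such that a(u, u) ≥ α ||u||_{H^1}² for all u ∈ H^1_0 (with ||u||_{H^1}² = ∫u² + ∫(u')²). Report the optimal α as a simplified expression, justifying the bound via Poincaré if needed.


α = 4*(25 + 7*π^2)/(7*(25 + 4*π^2))

Coercivity of a(·,·) on H^1_0(-2, 1/2) means a(u, u) ≥ α ||u||_{H^1}² for every u ∈ H^1_0.
The interval has length L = 5/2, and Poincaré/coercivity depend only on L. Here a(u, u) = ∫(u')² + (4/7)·∫u².
Here 0 < c = 4/7 < 1. The condition a(u,u) ≥ α||u||_{H^1}² reads (1−α)∫(u')² ≥ (α−c)∫u². Any admissible α is ≤ 1 (rapidly oscillating u have ∫u²/∫(u')² → 0), and α = 1 would force 0 ≥ (1−c)∫u², impossible since c < 1; so 1−α > 0. By the sharp Poincaré inequality on H^1_0 of an interval of length L, ∫(u')² ≥ (π/L)²∫u² with equality for the first sine mode sin(π(x−x₀)/L) (x₀ the left endpoint), so the inequality holds for all u iff (1−α)(π/L)² ≥ α − c, i.e. α ≤ ((π/L)² + c)/((π/L)² + 1) = (1 + c(L/π)²)/(1 + (L/π)²). With (π/L)² = 4*π^2/25 and c = 4/7, the largest admissible constant is α = ((π/L)² + c)/((π/L)² + 1).
Simplifying, α = 4*(25 + 7*π^2)/(7*(25 + 4*π^2)).


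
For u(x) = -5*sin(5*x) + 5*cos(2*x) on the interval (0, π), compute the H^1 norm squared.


||u||_{H^1(0,π)}^2 = -2500/21 + 775*π/2

u'(x) = -10*sin(2*x) - 25*cos(5*x).
Expand u² and (u')² and integrate term by term on (0, π), using: for integers n ≥ 1, ∫_0^π sin²(nx) dx = ∫_0^π cos²(nx) dx = π/2; for n ≠ n', ∫_0^π sin(nx)sin(n'x) dx = ∫_0^π cos(nx)cos(n'x) dx = 0; and by product-to-sum, ∫_0^π sin(nx)cos(n'x) dx = ½∫_0^π [sin((n+n')x) + sin((n−n')x)] dx, which is 0 when n+n' is even and 2n/(n²−n'²) when n+n' is odd (it need not vanish on (0, π)).
  u² squared terms: (-5)²·∫sin(5x)² dx = 25·π/2 = 25*π/2;  (5)²·∫cos(2x)² dx = 25·π/2 = 25*π/2.
  u² cross terms: 2·(-5)·(5)·∫sin(5x)·cos(2x) dx = -50·(10/21) = -500/21.
  So ∫_0^π u² dx = 25*π/2 + 25*π/2 − 500/21 = -500/21 + 25*π.
  (u')² squared terms: (-25)²·∫cos(5x)² dx = 625·π/2 = 625*π/2;  (-10)²·∫sin(2x)² dx = 100·π/2 = 50*π.
  (u')² cross terms: 2·(-25)·(-10)·∫cos(5x)·sin(2x) dx = 500·(-4/21) = -2000/21.
  So ∫_0^π (u')² dx = 625*π/2 + 50*π − 2000/21 = -2000/21 + 725*π/2.
||u||_{H^1}^2 = (-500/21 + 25*π) + (-2000/21 + 725*π/2) = -2500/21 + 775*π/2.


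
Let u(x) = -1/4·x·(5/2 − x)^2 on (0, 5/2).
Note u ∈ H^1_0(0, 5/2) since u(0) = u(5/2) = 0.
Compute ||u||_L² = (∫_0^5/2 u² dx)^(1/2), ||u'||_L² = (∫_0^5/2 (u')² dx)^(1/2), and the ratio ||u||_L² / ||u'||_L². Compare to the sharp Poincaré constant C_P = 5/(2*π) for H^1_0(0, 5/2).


||u||_L² / ||u'||_L² = 5*sqrt(14)/28 < C_P = 5/(2*π).

u(x) = -1/4·x·(5/2 − x)^2, so u'(x) = (5 - 6*x)*(2*x - 5)/16.
u(x) = -1/4·x·(5/2 − x)^2 vanishes at x = 0 and x = 5/2, so u ∈ H^1_0(0, 5/2). Differentiate via the product rule and integrate the resulting polynomials term by term.
  ∫_0^5/2 u² dx = ∫_0^5/2 (x^6/16 - 5*x^5/8 + 75*x^4/32 - 125*x^3/32 + 625*x^2/256) dx. Term by term:
    ∫_0^5/2 x^6/16 dx = 78125/14336;  ∫_0^5/2 -5*x^5/8 dx = -78125/3072;  ∫_0^5/2 75*x^4/32 dx = 46875/1024;
    ∫_0^5/2 -125*x^3/32 dx = -78125/2048;  ∫_0^5/2 625*x^2/256 dx = 78125/6144.
  Sum: 78125/14336 − 78125/3072 + 46875/1024 − 78125/2048 + 78125/6144 = 15625/43008.
  ∫_0^5/2 (u')² dx = ∫_0^5/2 (9*x^4/16 - 15*x^3/4 + 275*x^2/32 - 125*x/16 + 625/256) dx. Term by term:
    ∫_0^5/2 9*x^4/16 dx = 5625/512;  ∫_0^5/2 -15*x^3/4 dx = -9375/256;  ∫_0^5/2 275*x^2/32 dx = 34375/768;
    ∫_0^5/2 -125*x/16 dx = -3125/128;  ∫_0^5/2 625/256 dx = 3125/512.
  Sum: 5625/512 − 9375/256 + 34375/768 − 3125/128 + 3125/512 = 625/768.
∫_0^5/2 u² dx = 15625/43008, so ||u||_L² = 125*sqrt(42)/1344.
∫_0^5/2 (u')² dx = 625/768, so ||u'||_L² = 25*sqrt(3)/48.
Ratio ||u||_L² / ||u'||_L² = 5*sqrt(14)/28.
Sharp Poincaré constant on H^1_0(0, 5/2) is C_P = L/π = 5/(2*π), achieved by sin(2*π/5·x).
A polynomial bump cannot attain the sharp Poincaré constant (only the first sine eigenfunction does), so the ratio is strictly less than C_P, consistent with ||u||_L² ≤ C_P ||u'||_L².


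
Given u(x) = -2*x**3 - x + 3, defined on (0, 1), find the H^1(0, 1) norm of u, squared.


||u||_{H^1}^2 = 355/21

The H^1 norm (squared) on an interval (0, L) is
  ||u||_{H^1}^2 = ∫_0^L u(x)^2 dx + ∫_0^L u'(x)^2 dx.
Compute u'(x) = -6*x**2 - 1.
Then u(x)^2 = 4*x**6 + 4*x**4 - 12*x**3 + x**2 - 6*x + 9 and u'(x)^2 = 36*x**4 + 12*x**2 + 1.
Integrate each monomial from 0 to 1 using ∫_0^1 c·x^n dx = c·1^(n+1)/(n+1):
  ∫_0^1 u(x)^2 dx = ∫_0^1 (4*x^6 + 4*x^4 - 12*x^3 + x^2 - 6*x + 9) dx. Term by term:
    ∫_0^1 4*x^6 dx = 4/7;  ∫_0^1 4*x^4 dx = 4/5;  ∫_0^1 -12*x^3 dx = -3;
    ∫_0^1 x^2 dx = 1/3;  ∫_0^1 -6*x dx = -3;  ∫_0^1 9 dx = 9.
  Sum: 4/7 + 4/5 − 3 + 1/3 − 3 + 9 = 494/105.
  ∫_0^1 u'(x)^2 dx = ∫_0^1 (36*x^4 + 12*x^2 + 1) dx. Term by term:
    ∫_0^1 36*x^4 dx = 36/5;  ∫_0^1 12*x^2 dx = 4;  ∫_0^1 1 dx = 1.
  Sum: 36/5 + 4 + 1 = 61/5.
Adding: ||u||_{H^1}^2 = 494/105 + 61/5 = 355/21.


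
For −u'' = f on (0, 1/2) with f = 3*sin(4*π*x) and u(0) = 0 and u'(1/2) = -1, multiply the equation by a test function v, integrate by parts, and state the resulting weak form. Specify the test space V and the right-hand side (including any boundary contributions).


V = {v ∈ H^1(0, 1/2) : v(0) = 0} (test functions vanish at x = 0 where u is specified); weak form: ∫_0^1/2 u'v' dx = ∫_0^1/2 (3*sin(4*π*x)) v dx − v(1/2) for all v ∈ V.

Multiply both sides by a test function v and integrate from 0 to 1/2:
  ∫_0^1/2 −u''(x) v(x) dx = ∫_0^1/2 f(x) v(x) dx.
Integrate the LHS by parts once:
  ∫_0^1/2 −u'' v dx = −[u'(x) v(x)]_0^1/2 + ∫_0^1/2 u'(x) v'(x) dx.
Thus ∫_0^1/2 u'(x) v'(x) dx = ∫_0^1/2 f(x) v(x) dx + [u'(x) v(x)]_0^1/2.
Choose V so that boundary terms are either known or forced to vanish.
Mixed BC: u(0) = 0 (Dirichlet) and u'(1/2) = -1 (Neumann). Define V = {v ∈ H^1(0, 1/2) : v(0) = 0}. Then [u' v]_0^1/2 = u'(1/2)·v(1/2) − u'(0)·0 = − v(1/2).
Weak formulation: find u (satisfying any essential BC) such that ∫_0^1/2 u'(x) v'(x) dx = ∫_0^1/2 f v dx − v(1/2) for all v ∈ V (Dirichlet at 0 absorbed into V; Neumann datum at x = 1/2 contributes the boundary term).
Substituting f(x) = 3*sin(4*π*x), the right-hand side is ∫_0^1/2 (3*sin(4*π*x)) v dx − v(1/2).


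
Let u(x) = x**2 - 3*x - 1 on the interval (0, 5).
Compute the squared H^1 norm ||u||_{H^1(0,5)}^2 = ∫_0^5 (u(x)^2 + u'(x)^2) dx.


||u||_{H^1}^2 = 725/6

The H^1 norm (squared) on an interval (0, L) is
  ||u||_{H^1}^2 = ∫_0^L u(x)^2 dx + ∫_0^L u'(x)^2 dx.
Compute u'(x) = 2*x - 3.
Then u(x)^2 = x**4 - 6*x**3 + 7*x**2 + 6*x + 1 and u'(x)^2 = 4*x**2 - 12*x + 9.
Integrate each monomial from 0 to 5 using ∫_0^5 c·x^n dx = c·5^(n+1)/(n+1):
  ∫_0^5 u(x)^2 dx = ∫_0^5 (x^4 - 6*x^3 + 7*x^2 + 6*x + 1) dx. Term by term:
    ∫_0^5 x^4 dx = 625;  ∫_0^5 -6*x^3 dx = -1875/2;  ∫_0^5 7*x^2 dx = 875/3;
    ∫_0^5 6*x dx = 75;  ∫_0^5 1 dx = 5.
  Sum: 625 − 1875/2 + 875/3 + 75 + 5 = 355/6.
  ∫_0^5 u'(x)^2 dx = ∫_0^5 (4*x^2 - 12*x + 9) dx. Term by term:
    ∫_0^5 4*x^2 dx = 500/3;  ∫_0^5 -12*x dx = -150;  ∫_0^5 9 dx = 45.
  Sum: 500/3 − 150 + 45 = 185/3.
Adding: ||u||_{H^1}^2 = 355/6 + 185/3 = 725/6.


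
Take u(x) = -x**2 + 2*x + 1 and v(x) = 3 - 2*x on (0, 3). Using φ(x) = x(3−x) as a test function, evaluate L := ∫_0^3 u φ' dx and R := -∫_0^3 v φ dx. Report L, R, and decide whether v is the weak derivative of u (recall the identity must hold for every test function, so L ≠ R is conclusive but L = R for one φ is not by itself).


LHS = 9/2, RHS = 0. No, v is not the weak derivative of u.

u(x) = -x**2 + 2*x + 1, classical derivative u'(x) = 2 - 2*x.
φ(x) = x(3−x), so φ'(x) = 3 - 2*x.
Note φ(0) = φ(3) = 0, so the boundary term u·φ vanishes.
LHS = ∫_0^3 u(x) φ'(x) dx = ∫_0^3 (2*x^3 - 7*x^2 + 4*x + 3) dx. Term by term:
  ∫_0^3 2*x^3 dx = 81/2;  ∫_0^3 -7*x^2 dx = -63;  ∫_0^3 4*x dx = 18;
  ∫_0^3 3 dx = 9.
Sum: 81/2 − 63 + 18 + 9 = 9/2.
So LHS = 9/2.
∫_0^3 v(x) φ(x) dx = ∫_0^3 (2*x^3 - 9*x^2 + 9*x) dx. Term by term:
  ∫_0^3 2*x^3 dx = 81/2;  ∫_0^3 -9*x^2 dx = -81;  ∫_0^3 9*x dx = 81/2.
Sum: 81/2 − 81 + 81/2 = 0.
So RHS = -∫_0^3 v(x) φ(x) dx = 0.
LHS − RHS = 9/2 ≠ 0, so the identity fails.
(For a valid weak derivative the identity must hold for EVERY test function, in particular this one. The failure shows v is NOT the weak derivative of u.)
Correct weak derivative would be u'(x) = 2 - 2*x.
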